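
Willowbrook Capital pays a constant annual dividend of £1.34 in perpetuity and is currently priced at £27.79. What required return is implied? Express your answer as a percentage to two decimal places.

4.82%

P = C/r ⇒ r = C/P = £1.34/£27.79 = 0.048219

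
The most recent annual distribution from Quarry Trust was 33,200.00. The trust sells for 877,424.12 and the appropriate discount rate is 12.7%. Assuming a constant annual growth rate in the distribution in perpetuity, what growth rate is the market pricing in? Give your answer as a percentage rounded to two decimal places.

P = D₀(1+g)/(r−g) ⇒ P(r−g) = D₀(1+g) ⇒ g(P+D₀) = P·r − D₀
g = (P·r − D₀)/(P + D₀) = (877,424.12×0.127 − 33,200.00) / (877,424.12 + 33,200.00) = 0.085911

8.59%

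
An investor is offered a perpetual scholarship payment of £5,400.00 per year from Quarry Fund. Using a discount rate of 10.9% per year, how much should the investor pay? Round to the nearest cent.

Level perpetuity: PV = C / r = £5,400.00 / 0.109 = £49,541.28

£49541.28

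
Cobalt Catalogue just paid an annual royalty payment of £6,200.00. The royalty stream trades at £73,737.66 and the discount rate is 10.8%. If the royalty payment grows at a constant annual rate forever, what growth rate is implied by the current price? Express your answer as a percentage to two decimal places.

2.21%

P = D₀(1+g)/(r−g) ⇒ P(r−g) = D₀(1+g) ⇒ g(P+D₀) = P·r − D₀
g = (P·r − D₀)/(P + D₀) = (£73,737.66×0.108 − £6,200.00) / (£73,737.66 + £6,200.00) = 0.022063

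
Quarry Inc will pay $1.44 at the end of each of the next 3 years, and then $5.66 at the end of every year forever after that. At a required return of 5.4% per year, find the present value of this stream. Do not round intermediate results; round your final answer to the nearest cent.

$93.41

PV of 3-year annuity: $1.44 × [1 − (1+0.054)^−3] / 0.054 = 3.89227
Perpetuity value at year 3: $5.66 / 0.054 = 104.81481
PV of perpetuity: 104.81481 / (1+0.054)^3 = 89.51604
Total PV = 3.89227 + 89.51604 = 93.40830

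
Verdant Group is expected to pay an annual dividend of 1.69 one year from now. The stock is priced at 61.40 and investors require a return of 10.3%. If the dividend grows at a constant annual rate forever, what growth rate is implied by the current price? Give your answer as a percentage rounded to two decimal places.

7.55%

P = D₁/(r−g) ⇒ g = r − D₁/P = 0.103 − 1.69/61.40 = 0.075476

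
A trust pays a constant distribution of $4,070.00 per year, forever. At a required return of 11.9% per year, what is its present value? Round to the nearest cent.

Level perpetuity: PV = C / r = $4,070.00 / 0.119 = $34,201.68

$34201.68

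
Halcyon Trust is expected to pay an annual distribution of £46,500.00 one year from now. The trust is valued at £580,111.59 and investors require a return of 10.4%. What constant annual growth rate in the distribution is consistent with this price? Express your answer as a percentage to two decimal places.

P = D₁/(r−g) ⇒ g = r − D₁/P = 0.104 − £46,500.00/£580,111.59 = 0.023843

2.38%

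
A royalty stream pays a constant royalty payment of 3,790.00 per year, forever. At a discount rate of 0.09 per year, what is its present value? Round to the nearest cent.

42111.11

Level perpetuity: PV = C / r = 3,790.00 / 0.09 = 42,111.11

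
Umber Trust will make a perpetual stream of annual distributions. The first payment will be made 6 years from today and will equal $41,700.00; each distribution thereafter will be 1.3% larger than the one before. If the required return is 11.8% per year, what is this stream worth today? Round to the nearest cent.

Value at end of year 5: C₁ / (r − g) = $41,700.00 / (0.118 − 0.013) = $397,142.8571
Discount to today: PV = $397,142.8571 / (1 + 0.118)^5 = $397,142.8571 / 1.746663 = $227,372.40

$227372.40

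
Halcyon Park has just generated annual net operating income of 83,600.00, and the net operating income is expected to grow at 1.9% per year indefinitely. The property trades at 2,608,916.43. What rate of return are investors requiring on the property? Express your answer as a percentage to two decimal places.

D₁ = 83,600.00 × 1.019 = 85,188.4000
P = D₁/(r − g) ⇒ r = D₁/P + g = 85,188.4000/2,608,916.43 + 0.019 = 0.032653 + 0.019 = 0.051653

5.17%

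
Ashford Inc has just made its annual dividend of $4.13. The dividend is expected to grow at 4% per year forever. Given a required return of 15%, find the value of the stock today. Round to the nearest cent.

$39.05

D₁ = D₀ × (1 + g) = $4.13 × 1.04 = $4.2952
Growing perpetuity: P = D₁ / (r − g) = $4.2952 / (0.15 − 0.04) = $39.05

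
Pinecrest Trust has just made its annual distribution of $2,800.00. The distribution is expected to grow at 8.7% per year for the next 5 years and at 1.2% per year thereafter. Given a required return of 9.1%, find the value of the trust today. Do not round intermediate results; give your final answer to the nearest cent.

$49062.39

D_1 = 3043.60000
D_2 = 3308.39320
D_3 = 3596.22341
D_4 = 3909.09484
D_5 = 4249.18610
Terminal value at year 5: TV = D_5×(1+g_2)/(r−g_2) = 4300.17633/0.079 = 54432.61177
P_0 = D_1/(1+r)^1 + D_2/(1+r)^2 + D_3/(1+r)^3 + D_4/(1+r)^4 + D_5/(1+r)^5 + TV/(1+r)^5
    = 2789.73419 + 2779.50602 + 2769.31534 + 2759.16203 + 2749.04595 + 35215.62658 = 49062.39011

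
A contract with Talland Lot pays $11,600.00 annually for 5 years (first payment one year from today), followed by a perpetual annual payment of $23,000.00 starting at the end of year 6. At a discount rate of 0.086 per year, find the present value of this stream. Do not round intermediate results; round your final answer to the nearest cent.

PV of 5-year annuity: $11,600.00 × [1 − (1+0.086)^−5] / 0.086 = 45592.16069
Perpetuity value at year 5: $23,000.00 / 0.086 = 267441.86047
PV of perpetuity: 267441.86047 / (1+0.086)^5 = 177043.61083
Total PV = 45592.16069 + 177043.61083 = 222635.77152

$222635.77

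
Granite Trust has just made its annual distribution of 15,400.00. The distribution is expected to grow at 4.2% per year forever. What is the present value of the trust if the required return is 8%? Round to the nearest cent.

422284.21

D₁ = D₀ × (1 + g) = 15,400.00 × 1.042 = 16,046.8000
Growing perpetuity: P = D₁ / (r − g) = 16,046.8000 / (0.08 − 0.042) = 422,284.21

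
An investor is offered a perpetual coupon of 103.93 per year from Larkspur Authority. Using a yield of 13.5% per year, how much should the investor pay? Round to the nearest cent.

Level perpetuity: PV = C / r = 103.93 / 0.135 = 769.85

769.85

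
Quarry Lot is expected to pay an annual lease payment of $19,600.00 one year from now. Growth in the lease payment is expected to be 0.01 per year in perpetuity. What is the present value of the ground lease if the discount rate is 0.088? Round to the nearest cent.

Growing perpetuity: P = D₁ / (r − g) = $19,600.0000 / (0.088 − 0.01) = $251,282.05

$251282.05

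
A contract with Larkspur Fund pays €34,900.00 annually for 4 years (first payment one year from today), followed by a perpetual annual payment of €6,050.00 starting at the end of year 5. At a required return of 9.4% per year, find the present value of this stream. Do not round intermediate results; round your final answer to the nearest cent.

€157012.86

PV of 4-year annuity: €34,900.00 × [1 − (1+0.094)^−4] / 0.094 = 112080.60153
Perpetuity value at year 4: €6,050.00 / 0.094 = 64361.70213
PV of perpetuity: 64361.70213 / (1+0.094)^4 = 44932.25688
Total PV = 112080.60153 + 44932.25688 = 157012.85841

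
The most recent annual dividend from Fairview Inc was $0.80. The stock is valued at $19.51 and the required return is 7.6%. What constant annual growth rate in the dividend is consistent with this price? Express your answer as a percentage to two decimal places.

P = D₀(1+g)/(r−g) ⇒ P(r−g) = D₀(1+g) ⇒ g(P+D₀) = P·r − D₀
g = (P·r − D₀)/(P + D₀) = ($19.51×0.076 − $0.80) / ($19.51 + $0.80) = 0.033617

3.36%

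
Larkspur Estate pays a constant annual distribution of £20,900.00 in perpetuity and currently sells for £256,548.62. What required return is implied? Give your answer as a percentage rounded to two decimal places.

8.15%

P = C/r ⇒ r = C/P = £20,900.00/£256,548.62 = 0.081466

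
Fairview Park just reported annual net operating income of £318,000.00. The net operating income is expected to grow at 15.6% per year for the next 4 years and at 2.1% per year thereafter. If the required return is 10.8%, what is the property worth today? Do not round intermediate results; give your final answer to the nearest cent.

D_1 = 367608.00000
D_2 = 424954.84800
D_3 = 491247.80429
D_4 = 567882.46176
Terminal value at year 4: TV = D_4×(1+g_2)/(r−g_2) = 579807.99345/0.087 = 6664459.69487
P_0 = D_1/(1+r)^1 + D_2/(1+r)^2 + D_3/(1+r)^3 + D_4/(1+r)^4 + TV/(1+r)^4
    = 331776.17329 + 346149.14830 + 361144.77927 + 376790.04047 + 4421869.32552 = 5837729.46685

£5837729.47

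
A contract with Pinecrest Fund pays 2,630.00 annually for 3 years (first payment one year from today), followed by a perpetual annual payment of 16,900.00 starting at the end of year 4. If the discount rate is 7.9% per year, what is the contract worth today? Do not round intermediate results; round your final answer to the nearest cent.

177082.42

PV of 3-year annuity: 2,630.00 × [1 − (1+0.079)^−3] / 0.079 = 6790.01347
Perpetuity value at year 3: 16,900.00 / 0.079 = 213924.05063
PV of perpetuity: 213924.05063 / (1+0.079)^3 = 170292.40512
Total PV = 6790.01347 + 170292.40512 = 177082.41859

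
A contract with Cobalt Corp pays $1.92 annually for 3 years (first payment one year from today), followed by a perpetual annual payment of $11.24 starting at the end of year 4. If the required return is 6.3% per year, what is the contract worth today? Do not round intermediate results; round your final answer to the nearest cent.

$153.64

PV of 3-year annuity: $1.92 × [1 − (1+0.063)^−3] / 0.063 = 5.10383
Perpetuity value at year 3: $11.24 / 0.063 = 178.41270
PV of perpetuity: 178.41270 / (1+0.063)^3 = 148.53403
Total PV = 5.10383 + 148.53403 = 153.63786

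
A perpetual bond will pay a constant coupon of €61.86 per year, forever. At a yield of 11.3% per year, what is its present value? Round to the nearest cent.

€547.43

Level perpetuity: PV = C / r = €61.86 / 0.113 = €547.43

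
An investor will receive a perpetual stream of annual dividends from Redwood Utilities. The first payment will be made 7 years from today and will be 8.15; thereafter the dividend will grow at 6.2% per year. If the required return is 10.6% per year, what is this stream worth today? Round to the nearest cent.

101.20

Value at end of year 6: C₁ / (r − g) = 8.15 / (0.106 − 0.062) = 185.2273
Discount to today: PV = 185.2273 / (1 + 0.106)^6 = 185.2273 / 1.830336 = 101.20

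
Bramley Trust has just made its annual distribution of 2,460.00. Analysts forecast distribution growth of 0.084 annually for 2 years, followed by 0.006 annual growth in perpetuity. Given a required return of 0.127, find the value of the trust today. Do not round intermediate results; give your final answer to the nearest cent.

D_1 = 2666.64000
D_2 = 2890.63776
Terminal value at year 2: TV = D_2×(1+g_2)/(r−g_2) = 2907.98159/0.121 = 24032.90567
P_0 = D_1/(1+r)^1 + D_2/(1+r)^2 + TV/(1+r)^2
    = 2366.14020 + 2275.86155 + 18921.62581 = 23563.62756

23563.63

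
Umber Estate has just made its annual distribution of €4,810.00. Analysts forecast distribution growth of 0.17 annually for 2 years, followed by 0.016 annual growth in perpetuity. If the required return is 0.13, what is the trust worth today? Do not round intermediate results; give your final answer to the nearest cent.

€56093.52

D_1 = 5627.70000
D_2 = 6584.40900
Terminal value at year 2: TV = D_2×(1+g_2)/(r−g_2) = 6689.75954/0.114 = 58682.10126
P_0 = D_1/(1+r)^1 + D_2/(1+r)^2 + TV/(1+r)^2
    = 4980.26549 + 5156.55807 + 45956.69298 = 56093.51653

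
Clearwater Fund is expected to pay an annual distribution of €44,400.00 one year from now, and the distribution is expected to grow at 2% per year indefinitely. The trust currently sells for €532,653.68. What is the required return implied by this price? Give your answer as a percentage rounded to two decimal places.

P = D₁/(r − g) ⇒ r = D₁/P + g = €44,400.0000/€532,653.68 + 0.02 = 0.083356 + 0.02 = 0.103356

10.34%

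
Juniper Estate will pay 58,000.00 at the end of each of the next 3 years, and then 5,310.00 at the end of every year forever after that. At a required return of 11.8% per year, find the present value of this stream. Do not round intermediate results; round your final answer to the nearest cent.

PV of 3-year annuity: 58,000.00 × [1 − (1+0.118)^−3] / 0.118 = 139786.38238
Perpetuity value at year 3: 5,310.00 / 0.118 = 45000.00000
PV of perpetuity: 45000.00000 / (1+0.118)^3 = 32202.31568
Total PV = 139786.38238 + 32202.31568 = 171988.69806

171988.70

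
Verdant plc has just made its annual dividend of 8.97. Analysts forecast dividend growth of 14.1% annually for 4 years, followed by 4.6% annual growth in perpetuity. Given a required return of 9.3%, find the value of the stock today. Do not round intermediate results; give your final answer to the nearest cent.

D_1 = 10.23477
D_2 = 11.67787
D_3 = 13.32445
D_4 = 15.20320
Terminal value at year 4: TV = D_4×(1+g_2)/(r−g_2) = 15.90255/0.047 = 338.35208
P_0 = D_1/(1+r)^1 + D_2/(1+r)^2 + D_3/(1+r)^3 + D_4/(1+r)^4 + TV/(1+r)^4
    = 9.36392 + 9.77515 + 10.20443 + 10.65257 + 237.07633 = 277.07241

277.07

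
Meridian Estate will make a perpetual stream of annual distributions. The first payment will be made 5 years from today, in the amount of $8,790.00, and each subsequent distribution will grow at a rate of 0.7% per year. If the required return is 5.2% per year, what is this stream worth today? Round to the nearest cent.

Value at end of year 4: C₁ / (r − g) = $8,790.00 / (0.052 − 0.007) = $195,333.3333
Discount to today: PV = $195,333.3333 / (1 + 0.052)^4 = $195,333.3333 / 1.224794 = $159,482.63

$159482.63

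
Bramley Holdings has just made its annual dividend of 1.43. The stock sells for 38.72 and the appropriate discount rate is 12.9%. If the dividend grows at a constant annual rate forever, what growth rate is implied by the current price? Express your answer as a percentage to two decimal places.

P = D₀(1+g)/(r−g) ⇒ P(r−g) = D₀(1+g) ⇒ g(P+D₀) = P·r − D₀
g = (P·r − D₀)/(P + D₀) = (38.72×0.129 − 1.43) / (38.72 + 1.43) = 0.088789

8.88%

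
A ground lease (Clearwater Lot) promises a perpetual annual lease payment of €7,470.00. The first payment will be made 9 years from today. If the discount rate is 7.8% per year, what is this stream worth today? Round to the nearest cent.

€52514.10

Value at end of year 8: C / r = €7,470.00 / 0.078 = €95,769.2308
Discount to today: PV = €95,769.2308 / (1 + 0.078)^8 = €95,769.2308 / 1.823686 = €52,514.10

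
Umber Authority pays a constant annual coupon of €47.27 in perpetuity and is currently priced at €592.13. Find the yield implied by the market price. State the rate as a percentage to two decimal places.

7.98%

P = C/r ⇒ r = C/P = €47.27/€592.13 = 0.079830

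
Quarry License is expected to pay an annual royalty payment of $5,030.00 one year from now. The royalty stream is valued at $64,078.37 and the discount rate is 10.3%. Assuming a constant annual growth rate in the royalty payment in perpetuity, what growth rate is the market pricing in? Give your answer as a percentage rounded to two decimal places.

P = D₁/(r−g) ⇒ g = r − D₁/P = 0.103 − $5,030.00/$64,078.37 = 0.024502

2.45%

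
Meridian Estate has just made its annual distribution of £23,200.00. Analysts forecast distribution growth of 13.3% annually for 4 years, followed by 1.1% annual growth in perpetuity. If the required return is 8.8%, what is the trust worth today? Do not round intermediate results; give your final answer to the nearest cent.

£461022.92

D_1 = 26285.60000
D_2 = 29781.58480
D_3 = 33742.53558
D_4 = 38230.29281
Terminal value at year 4: TV = D_4×(1+g_2)/(r−g_2) = 38650.82603/0.077 = 501958.77963
P_0 = D_1/(1+r)^1 + D_2/(1+r)^2 + D_3/(1+r)^3 + D_4/(1+r)^4 + TV/(1+r)^4
    = 24159.55882 + 25158.80528 + 26199.38087 + 27282.99497 + 358222.18067 = 461022.92061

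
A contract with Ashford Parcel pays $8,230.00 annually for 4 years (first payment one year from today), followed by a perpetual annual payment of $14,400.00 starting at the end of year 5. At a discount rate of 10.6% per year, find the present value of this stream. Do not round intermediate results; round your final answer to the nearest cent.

PV of 4-year annuity: $8,230.00 × [1 − (1+0.106)^−4] / 0.106 = 25752.72916
Perpetuity value at year 4: $14,400.00 / 0.106 = 135849.05660
PV of perpetuity: 135849.05660 / (1+0.106)^4 = 90789.60340
Total PV = 25752.72916 + 90789.60340 = 116542.33256

$116542.33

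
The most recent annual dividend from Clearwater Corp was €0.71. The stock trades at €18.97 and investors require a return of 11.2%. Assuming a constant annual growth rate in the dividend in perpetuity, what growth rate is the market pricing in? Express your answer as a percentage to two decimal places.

7.19%

P = D₀(1+g)/(r−g) ⇒ P(r−g) = D₀(1+g) ⇒ g(P+D₀) = P·r − D₀
g = (P·r − D₀)/(P + D₀) = (€18.97×0.112 − €0.71) / (€18.97 + €0.71) = 0.071882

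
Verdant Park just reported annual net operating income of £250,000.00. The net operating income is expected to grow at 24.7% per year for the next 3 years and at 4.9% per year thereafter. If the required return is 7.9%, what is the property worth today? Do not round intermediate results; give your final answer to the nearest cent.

£14502380.26

D_1 = 311750.00000
D_2 = 388752.25000
D_3 = 484774.05575
Terminal value at year 3: TV = D_3×(1+g_2)/(r−g_2) = 508527.98448/0.03 = 16950932.81606
P_0 = D_1/(1+r)^1 + D_2/(1+r)^2 + D_3/(1+r)^3 + TV/(1+r)^3
    = 288924.93049 + 333910.46184 + 385900.22791 + 13493644.63580 = 14502380.25604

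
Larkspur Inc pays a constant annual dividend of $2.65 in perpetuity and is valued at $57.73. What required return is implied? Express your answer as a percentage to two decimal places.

P = C/r ⇒ r = C/P = $2.65/$57.73 = 0.045903

4.59%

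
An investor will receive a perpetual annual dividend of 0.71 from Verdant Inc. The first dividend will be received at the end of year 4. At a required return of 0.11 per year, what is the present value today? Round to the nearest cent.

4.72

Value at end of year 3: C / r = 0.71 / 0.11 = 6.4545
Discount to today: PV = 6.4545 / (1 + 0.11)^3 = 6.4545 / 1.367631 = 4.72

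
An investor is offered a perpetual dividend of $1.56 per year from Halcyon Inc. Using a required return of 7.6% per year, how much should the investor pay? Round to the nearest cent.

Level perpetuity: PV = C / r = $1.56 / 0.076 = $20.53

$20.53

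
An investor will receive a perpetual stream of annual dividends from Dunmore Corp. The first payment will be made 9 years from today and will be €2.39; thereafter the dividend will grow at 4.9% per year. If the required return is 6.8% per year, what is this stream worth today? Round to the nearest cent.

€74.31

Value at end of year 8: C₁ / (r − g) = €2.39 / (0.068 − 0.049) = €125.7895
Discount to today: PV = €125.7895 / (1 + 0.068)^8 = €125.7895 / 1.692661 = €74.31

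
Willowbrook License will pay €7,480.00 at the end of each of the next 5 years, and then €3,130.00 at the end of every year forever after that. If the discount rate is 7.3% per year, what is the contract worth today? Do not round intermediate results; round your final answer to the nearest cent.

€60570.21

PV of 5-year annuity: €7,480.00 × [1 − (1+0.073)^−5] / 0.073 = 30424.68785
Perpetuity value at year 5: €3,130.00 / 0.073 = 42876.71233
PV of perpetuity: 42876.71233 / (1+0.073)^5 = 30145.52610
Total PV = 30424.68785 + 30145.52610 = 60570.21395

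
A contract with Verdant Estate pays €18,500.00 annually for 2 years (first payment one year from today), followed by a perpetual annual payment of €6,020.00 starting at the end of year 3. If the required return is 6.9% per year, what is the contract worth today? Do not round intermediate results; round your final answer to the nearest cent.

€109841.76

PV of 2-year annuity: €18,500.00 × [1 − (1+0.069)^−2] / 0.069 = 33494.75525
Perpetuity value at year 2: €6,020.00 / 0.069 = 87246.37681
PV of perpetuity: 87246.37681 / (1+0.069)^2 = 76347.00240
Total PV = 33494.75525 + 76347.00240 = 109841.75765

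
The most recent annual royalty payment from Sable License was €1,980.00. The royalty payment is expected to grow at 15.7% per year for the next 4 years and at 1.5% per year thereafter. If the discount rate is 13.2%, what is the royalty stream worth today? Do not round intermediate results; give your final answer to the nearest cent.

€27112.37

D_1 = 2290.86000
D_2 = 2650.52502
D_3 = 3066.65745
D_4 = 3548.12267
Terminal value at year 4: TV = D_4×(1+g_2)/(r−g_2) = 3601.34451/0.117 = 30780.72229
P_0 = D_1/(1+r)^1 + D_2/(1+r)^2 + D_3/(1+r)^3 + D_4/(1+r)^4 + TV/(1+r)^4
    = 2023.72792 + 2068.42155 + 2114.10224 + 2160.79178 + 18745.33038 = 27112.37387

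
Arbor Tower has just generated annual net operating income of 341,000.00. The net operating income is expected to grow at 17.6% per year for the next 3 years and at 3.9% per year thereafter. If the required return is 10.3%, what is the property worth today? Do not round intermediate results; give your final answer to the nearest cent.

7873910.36

D_1 = 401016.00000
D_2 = 471594.81600
D_3 = 554595.50362
Terminal value at year 3: TV = D_3×(1+g_2)/(r−g_2) = 576224.72826/0.064 = 9003511.37902
P_0 = D_1/(1+r)^1 + D_2/(1+r)^2 + D_3/(1+r)^3 + TV/(1+r)^3
    = 363568.44968 + 387630.55016 + 413285.15593 + 6709426.20327 = 7873910.35904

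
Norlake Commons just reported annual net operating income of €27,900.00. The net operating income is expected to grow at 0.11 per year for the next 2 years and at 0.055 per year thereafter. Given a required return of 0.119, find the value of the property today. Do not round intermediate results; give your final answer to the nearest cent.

D_1 = 30969.00000
D_2 = 34375.59000
Terminal value at year 2: TV = D_2×(1+g_2)/(r−g_2) = 36266.24745/0.064 = 566660.11641
P_0 = D_1/(1+r)^1 + D_2/(1+r)^2 + TV/(1+r)^2
    = 27675.60322 + 27453.01123 + 452545.73206 = 507674.34651

€507674.35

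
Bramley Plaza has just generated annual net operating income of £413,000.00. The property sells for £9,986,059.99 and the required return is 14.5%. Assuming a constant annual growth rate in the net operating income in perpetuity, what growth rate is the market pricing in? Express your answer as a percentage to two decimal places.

9.95%

P = D₀(1+g)/(r−g) ⇒ P(r−g) = D₀(1+g) ⇒ g(P+D₀) = P·r − D₀
g = (P·r − D₀)/(P + D₀) = (£9,986,059.99×0.145 − £413,000.00) / (£9,986,059.99 + £413,000.00) = 0.099526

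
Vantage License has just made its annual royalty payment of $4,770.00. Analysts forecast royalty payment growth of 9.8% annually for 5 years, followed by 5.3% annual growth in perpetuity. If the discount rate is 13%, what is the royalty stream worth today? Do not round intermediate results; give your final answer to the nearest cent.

D_1 = 5237.46000
D_2 = 5750.73108
D_3 = 6314.30273
D_4 = 6933.10439
D_5 = 7612.54862
Terminal value at year 5: TV = D_5×(1+g_2)/(r−g_2) = 8016.01370/0.077 = 104104.07403
P_0 = D_1/(1+r)^1 + D_2/(1+r)^2 + D_3/(1+r)^3 + D_4/(1+r)^4 + D_5/(1+r)^5 + TV/(1+r)^5
    = 4634.92035 + 4503.66597 + 4376.12853 + 4252.20277 + 4131.78640 + 56503.52056 = 78402.22458

$78402.22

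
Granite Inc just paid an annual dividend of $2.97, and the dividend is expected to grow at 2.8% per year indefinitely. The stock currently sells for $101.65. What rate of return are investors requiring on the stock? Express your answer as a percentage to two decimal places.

D₁ = $2.97 × 1.028 = $3.0532
P = D₁/(r − g) ⇒ r = D₁/P + g = $3.0532/$101.65 + 0.028 = 0.030036 + 0.028 = 0.058036

5.80%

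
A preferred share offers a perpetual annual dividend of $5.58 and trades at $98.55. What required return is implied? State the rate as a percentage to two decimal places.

5.66%

P = C/r ⇒ r = C/P = $5.58/$98.55 = 0.056621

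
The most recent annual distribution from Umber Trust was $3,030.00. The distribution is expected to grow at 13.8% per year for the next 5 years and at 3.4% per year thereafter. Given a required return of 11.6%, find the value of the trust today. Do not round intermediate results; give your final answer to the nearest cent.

$58194.84

D_1 = 3448.14000
D_2 = 3923.98332
D_3 = 4465.49302
D_4 = 5081.73105
D_5 = 5783.00994
Terminal value at year 5: TV = D_5×(1+g_2)/(r−g_2) = 5979.63228/0.082 = 72922.34486
P_0 = D_1/(1+r)^1 + D_2/(1+r)^2 + D_3/(1+r)^3 + D_4/(1+r)^4 + D_5/(1+r)^5 + TV/(1+r)^5
    = 3089.73118 + 3150.63986 + 3212.74925 + 3276.08302 + 3340.66530 + 42124.97461 = 58194.84322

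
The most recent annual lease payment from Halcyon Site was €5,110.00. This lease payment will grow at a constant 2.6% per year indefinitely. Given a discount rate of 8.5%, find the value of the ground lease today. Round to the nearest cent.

€88862.03

D₁ = D₀ × (1 + g) = €5,110.00 × 1.026 = €5,242.8600
Growing perpetuity: P = D₁ / (r − g) = €5,242.8600 / (0.085 − 0.026) = €88,862.03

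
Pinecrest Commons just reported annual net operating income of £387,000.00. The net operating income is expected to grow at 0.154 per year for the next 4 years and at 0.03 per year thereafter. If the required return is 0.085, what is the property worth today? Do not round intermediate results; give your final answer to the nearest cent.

£11084750.43

D_1 = 446598.00000
D_2 = 515374.09200
D_3 = 594741.70217
D_4 = 686331.92430
Terminal value at year 4: TV = D_4×(1+g_2)/(r−g_2) = 706921.88203/0.055 = 12853125.12784
P_0 = D_1/(1+r)^1 + D_2/(1+r)^2 + D_3/(1+r)^3 + D_4/(1+r)^4 + TV/(1+r)^4
    = 411611.05991 + 437787.24713 + 465628.09510 + 495239.46705 + 9274484.56472 = 11084750.43391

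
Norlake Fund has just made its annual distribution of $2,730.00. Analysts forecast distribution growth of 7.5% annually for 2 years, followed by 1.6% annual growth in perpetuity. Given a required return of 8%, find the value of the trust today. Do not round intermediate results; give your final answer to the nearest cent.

D_1 = 2934.75000
D_2 = 3154.85625
Terminal value at year 2: TV = D_2×(1+g_2)/(r−g_2) = 3205.33395/0.064 = 50083.34297
P_0 = D_1/(1+r)^1 + D_2/(1+r)^2 + TV/(1+r)^2
    = 2717.36111 + 2704.78074 + 42938.39418 = 48360.53602

$48360.54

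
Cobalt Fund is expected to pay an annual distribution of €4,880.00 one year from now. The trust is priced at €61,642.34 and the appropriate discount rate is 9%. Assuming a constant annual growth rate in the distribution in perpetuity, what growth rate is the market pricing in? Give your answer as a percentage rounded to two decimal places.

1.08%

P = D₁/(r−g) ⇒ g = r − D₁/P = 0.09 − €4,880.00/€61,642.34 = 0.010834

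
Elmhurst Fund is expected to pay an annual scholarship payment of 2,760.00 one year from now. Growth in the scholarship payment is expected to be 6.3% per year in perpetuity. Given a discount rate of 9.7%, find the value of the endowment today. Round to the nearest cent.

Growing perpetuity: P = D₁ / (r − g) = 2,760.0000 / (0.097 − 0.063) = 81,176.47

81176.47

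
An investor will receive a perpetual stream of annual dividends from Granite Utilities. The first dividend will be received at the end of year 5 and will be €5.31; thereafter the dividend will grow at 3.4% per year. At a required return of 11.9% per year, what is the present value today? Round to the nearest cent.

Value at end of year 4: C₁ / (r − g) = €5.31 / (0.119 − 0.034) = €62.4706
Discount to today: PV = €62.4706 / (1 + 0.119)^4 = €62.4706 / 1.567907 = €39.84

€39.84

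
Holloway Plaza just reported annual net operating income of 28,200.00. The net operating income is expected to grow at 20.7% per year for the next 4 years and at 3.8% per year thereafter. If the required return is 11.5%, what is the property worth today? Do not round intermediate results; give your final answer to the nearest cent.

D_1 = 34037.40000
D_2 = 41083.14180
D_3 = 49587.35215
D_4 = 59851.93405
Terminal value at year 4: TV = D_4×(1+g_2)/(r−g_2) = 62126.30754/0.077 = 806835.16288
P_0 = D_1/(1+r)^1 + D_2/(1+r)^2 + D_3/(1+r)^3 + D_4/(1+r)^4 + TV/(1+r)^4
    = 30526.81614 + 33045.62070 + 35772.25488 + 38723.86694 + 522017.84265 = 660086.40132

660086.40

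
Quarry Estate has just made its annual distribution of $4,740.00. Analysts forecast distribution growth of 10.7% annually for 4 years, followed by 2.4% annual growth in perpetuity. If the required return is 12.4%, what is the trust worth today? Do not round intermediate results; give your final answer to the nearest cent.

D_1 = 5247.18000
D_2 = 5808.62826
D_3 = 6430.15148
D_4 = 7118.17769
Terminal value at year 4: TV = D_4×(1+g_2)/(r−g_2) = 7289.01396/0.1 = 72890.13957
P_0 = D_1/(1+r)^1 + D_2/(1+r)^2 + D_3/(1+r)^3 + D_4/(1+r)^4 + TV/(1+r)^4
    = 4668.30961 + 4597.70350 + 4528.16528 + 4459.67880 + 45667.11088 = 63920.96807

$63920.97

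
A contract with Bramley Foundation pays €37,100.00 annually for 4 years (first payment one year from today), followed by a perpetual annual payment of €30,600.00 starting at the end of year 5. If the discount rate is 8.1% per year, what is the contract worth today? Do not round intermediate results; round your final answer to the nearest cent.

PV of 4-year annuity: €37,100.00 × [1 − (1+0.081)^−4] / 0.081 = 122606.88453
Perpetuity value at year 4: €30,600.00 / 0.081 = 377777.77778
PV of perpetuity: 377777.77778 / (1+0.081)^4 = 276651.88380
Total PV = 122606.88453 + 276651.88380 = 399258.76833

€399258.77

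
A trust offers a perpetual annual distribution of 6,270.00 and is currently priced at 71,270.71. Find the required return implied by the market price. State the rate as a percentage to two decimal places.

P = C/r ⇒ r = C/P = 6,270.00/71,270.71 = 0.087974

8.80%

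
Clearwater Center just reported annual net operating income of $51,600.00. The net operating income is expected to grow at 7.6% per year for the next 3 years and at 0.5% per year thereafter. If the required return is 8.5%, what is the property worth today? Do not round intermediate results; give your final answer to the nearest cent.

D_1 = 55521.60000
D_2 = 59741.24160
D_3 = 64281.57596
Terminal value at year 3: TV = D_3×(1+g_2)/(r−g_2) = 64602.98384/0.08 = 807537.29802
P_0 = D_1/(1+r)^1 + D_2/(1+r)^2 + D_3/(1+r)^3 + TV/(1+r)^3
    = 51171.98157 + 50747.51352 + 50326.56640 + 632227.49040 = 784473.55189

$784473.55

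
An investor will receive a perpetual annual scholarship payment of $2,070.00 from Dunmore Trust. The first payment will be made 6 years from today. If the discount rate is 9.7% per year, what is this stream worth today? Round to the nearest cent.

$13432.77

Value at end of year 5: C / r = $2,070.00 / 0.097 = $21,340.2062
Discount to today: PV = $21,340.2062 / (1 + 0.097)^5 = $21,340.2062 / 1.588668 = $13,432.77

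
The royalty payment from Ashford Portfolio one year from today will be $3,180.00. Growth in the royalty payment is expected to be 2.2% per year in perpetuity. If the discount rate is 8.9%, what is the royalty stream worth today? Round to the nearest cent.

$47462.69

Growing perpetuity: P = D₁ / (r − g) = $3,180.0000 / (0.089 − 0.022) = $47,462.69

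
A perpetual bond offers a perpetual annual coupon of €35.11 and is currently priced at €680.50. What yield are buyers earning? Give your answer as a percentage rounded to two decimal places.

5.16%

P = C/r ⇒ r = C/P = €35.11/€680.50 = 0.051594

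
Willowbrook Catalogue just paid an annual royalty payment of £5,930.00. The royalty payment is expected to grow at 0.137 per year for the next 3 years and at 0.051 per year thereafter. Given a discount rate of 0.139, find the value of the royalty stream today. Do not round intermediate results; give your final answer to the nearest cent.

D_1 = 6742.41000
D_2 = 7666.12017
D_3 = 8716.37863
Terminal value at year 3: TV = D_3×(1+g_2)/(r−g_2) = 9160.91394/0.088 = 104101.29481
P_0 = D_1/(1+r)^1 + D_2/(1+r)^2 + D_3/(1+r)^3 + TV/(1+r)^3
    = 5919.58736 + 5909.19300 + 5898.81689 + 70450.64265 = 88178.23989

£88178.24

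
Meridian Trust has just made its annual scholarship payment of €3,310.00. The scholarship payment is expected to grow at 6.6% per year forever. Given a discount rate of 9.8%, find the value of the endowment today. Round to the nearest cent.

€110264.38

D₁ = D₀ × (1 + g) = €3,310.00 × 1.066 = €3,528.4600
Growing perpetuity: P = D₁ / (r − g) = €3,528.4600 / (0.098 − 0.066) = €110,264.38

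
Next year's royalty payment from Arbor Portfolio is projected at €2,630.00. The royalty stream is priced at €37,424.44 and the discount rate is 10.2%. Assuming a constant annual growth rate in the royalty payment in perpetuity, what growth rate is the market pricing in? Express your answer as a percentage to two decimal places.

3.17%

P = D₁/(r−g) ⇒ g = r − D₁/P = 0.102 − €2,630.00/€37,424.44 = 0.031725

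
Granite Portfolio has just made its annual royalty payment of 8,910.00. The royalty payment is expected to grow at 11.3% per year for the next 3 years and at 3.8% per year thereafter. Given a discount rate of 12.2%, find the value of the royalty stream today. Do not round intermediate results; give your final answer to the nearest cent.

133777.29

D_1 = 9916.83000
D_2 = 11037.43179
D_3 = 12284.66158
Terminal value at year 3: TV = D_3×(1+g_2)/(r−g_2) = 12751.47872/0.084 = 151803.31812
P_0 = D_1/(1+r)^1 + D_2/(1+r)^2 + D_3/(1+r)^3 + TV/(1+r)^3
    = 8838.52941 + 8767.63212 + 8697.30352 + 107473.82203 = 133777.28708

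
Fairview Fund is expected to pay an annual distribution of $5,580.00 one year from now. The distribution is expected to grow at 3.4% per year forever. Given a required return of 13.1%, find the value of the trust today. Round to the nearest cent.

$57525.77

Growing perpetuity: P = D₁ / (r − g) = $5,580.0000 / (0.131 − 0.034) = $57,525.77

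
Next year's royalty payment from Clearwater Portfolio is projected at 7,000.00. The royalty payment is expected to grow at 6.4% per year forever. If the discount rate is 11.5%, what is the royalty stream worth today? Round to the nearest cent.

Growing perpetuity: P = D₁ / (r − g) = 7,000.0000 / (0.115 − 0.064) = 137,254.90

137254.90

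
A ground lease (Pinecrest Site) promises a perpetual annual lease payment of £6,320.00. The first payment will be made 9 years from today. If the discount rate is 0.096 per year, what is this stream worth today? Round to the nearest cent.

Value at end of year 8: C / r = £6,320.00 / 0.096 = £65,833.3333
Discount to today: PV = £65,833.3333 / (1 + 0.096)^8 = £65,833.3333 / 2.082018 = £31,619.97

£31619.97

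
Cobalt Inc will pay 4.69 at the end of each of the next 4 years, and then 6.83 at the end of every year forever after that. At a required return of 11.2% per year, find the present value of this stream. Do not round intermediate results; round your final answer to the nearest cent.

PV of 4-year annuity: 4.69 × [1 − (1+0.112)^−4] / 0.112 = 14.48855
Perpetuity value at year 4: 6.83 / 0.112 = 60.98214
PV of perpetuity: 60.98214 / (1+0.112)^4 = 39.88261
Total PV = 14.48855 + 39.88261 = 54.37116

54.37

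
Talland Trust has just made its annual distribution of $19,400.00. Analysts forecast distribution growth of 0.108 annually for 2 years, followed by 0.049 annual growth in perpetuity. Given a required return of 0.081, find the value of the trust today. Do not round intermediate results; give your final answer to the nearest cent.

D_1 = 21495.20000
D_2 = 23816.68160
Terminal value at year 2: TV = D_2×(1+g_2)/(r−g_2) = 24983.69900/0.032 = 780740.59370
P_0 = D_1/(1+r)^1 + D_2/(1+r)^2 + TV/(1+r)^2
    = 19884.55134 + 20381.20526 + 668121.38493 = 708387.14154

$708387.14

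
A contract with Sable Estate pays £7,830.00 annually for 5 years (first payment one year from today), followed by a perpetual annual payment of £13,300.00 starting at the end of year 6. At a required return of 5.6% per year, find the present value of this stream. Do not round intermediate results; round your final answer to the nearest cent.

PV of 5-year annuity: £7,830.00 × [1 − (1+0.056)^−5] / 0.056 = 33344.83612
Perpetuity value at year 5: £13,300.00 / 0.056 = 237500.00000
PV of perpetuity: 237500.00000 / (1+0.056)^5 = 180860.62320
Total PV = 33344.83612 + 180860.62320 = 214205.45932

£214205.46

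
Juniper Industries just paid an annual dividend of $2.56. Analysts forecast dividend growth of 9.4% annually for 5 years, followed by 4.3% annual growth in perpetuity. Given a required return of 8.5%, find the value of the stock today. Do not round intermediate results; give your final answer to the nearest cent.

D_1 = 2.80064
D_2 = 3.06390
D_3 = 3.35191
D_4 = 3.66699
D_5 = 4.01168
Terminal value at year 5: TV = D_5×(1+g_2)/(r−g_2) = 4.18419/0.042 = 99.62345
P_0 = D_1/(1+r)^1 + D_2/(1+r)^2 + D_3/(1+r)^3 + D_4/(1+r)^4 + D_5/(1+r)^5 + TV/(1+r)^5
    = 2.58124 + 2.60265 + 2.62423 + 2.64600 + 2.66795 + 66.25412 = 79.37619

$79.38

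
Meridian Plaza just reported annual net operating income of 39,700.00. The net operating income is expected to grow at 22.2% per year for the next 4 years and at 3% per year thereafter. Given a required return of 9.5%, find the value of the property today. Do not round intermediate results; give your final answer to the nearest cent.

D_1 = 48513.40000
D_2 = 59283.37480
D_3 = 72444.28401
D_4 = 88526.91505
Terminal value at year 4: TV = D_4×(1+g_2)/(r−g_2) = 91182.72251/0.065 = 1402811.11548
P_0 = D_1/(1+r)^1 + D_2/(1+r)^2 + D_3/(1+r)^3 + D_4/(1+r)^4 + TV/(1+r)^4
    = 44304.47489 + 49442.98476 + 55177.46792 + 61577.04639 + 975759.35054 = 1186261.32450

1186261.32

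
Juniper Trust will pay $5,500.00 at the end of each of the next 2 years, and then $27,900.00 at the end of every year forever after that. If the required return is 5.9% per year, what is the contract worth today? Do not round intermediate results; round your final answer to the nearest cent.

$431755.74

PV of 2-year annuity: $5,500.00 × [1 − (1+0.059)^−2] / 0.059 = 10097.80817
Perpetuity value at year 2: $27,900.00 / 0.059 = 472881.35593
PV of perpetuity: 472881.35593 / (1+0.059)^2 = 421657.92905
Total PV = 10097.80817 + 421657.92905 = 431755.73722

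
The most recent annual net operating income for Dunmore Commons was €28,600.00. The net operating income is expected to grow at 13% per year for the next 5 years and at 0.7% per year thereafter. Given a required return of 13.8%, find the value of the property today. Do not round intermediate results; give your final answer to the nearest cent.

€352241.49

D_1 = 32318.00000
D_2 = 36519.34000
D_3 = 41266.85420
D_4 = 46631.54525
D_5 = 52693.64613
Terminal value at year 5: TV = D_5×(1+g_2)/(r−g_2) = 53062.50165/0.131 = 405057.26451
P_0 = D_1/(1+r)^1 + D_2/(1+r)^2 + D_3/(1+r)^3 + D_4/(1+r)^4 + D_5/(1+r)^5 + TV/(1+r)^5
    = 28398.94552 + 28199.30443 + 28001.06678 + 27804.22273 + 27608.76246 + 212229.18932 = 352241.49125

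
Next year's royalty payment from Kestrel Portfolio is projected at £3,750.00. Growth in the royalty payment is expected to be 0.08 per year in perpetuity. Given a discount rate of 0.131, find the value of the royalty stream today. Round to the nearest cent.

£73529.41

Growing perpetuity: P = D₁ / (r − g) = £3,750.0000 / (0.131 − 0.08) = £73,529.41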